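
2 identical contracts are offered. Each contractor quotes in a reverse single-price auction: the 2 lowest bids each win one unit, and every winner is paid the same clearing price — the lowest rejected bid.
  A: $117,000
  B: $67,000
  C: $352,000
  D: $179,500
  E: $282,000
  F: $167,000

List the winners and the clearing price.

B, A; each is paid $167,000

Sorting: 67,000 (B), 117,000 (A), 167,000 (F), 179,500 (D), …
The 2 lowest are B, A.
Clearing price = lowest rejected bid = $167,000.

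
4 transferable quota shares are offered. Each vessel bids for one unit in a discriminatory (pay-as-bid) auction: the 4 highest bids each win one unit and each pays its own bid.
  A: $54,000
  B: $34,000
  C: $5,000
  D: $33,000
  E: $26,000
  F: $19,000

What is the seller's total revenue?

Sorting: 54,000 (A), 34,000 (B), 33,000 (D), 26,000 (E), 19,000 (F), 5,000 (C)
Top 4: A, B, D, E.
Total revenue = 54,000 + 34,000 + 33,000 + 26,000 = $147,000.

Total revenue: $147,000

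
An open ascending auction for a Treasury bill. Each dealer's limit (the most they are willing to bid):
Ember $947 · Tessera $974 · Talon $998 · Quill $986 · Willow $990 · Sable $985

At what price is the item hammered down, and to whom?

Limits ranked: 998 (Talon) > 990 (Willow) > 986 (Quill) > 985 (Sable) > 974 (Tessera) > 947 (Ember)
Willow is the last rival to drop out, at $990; Talon remains and wins at that price.

Talon wins at $990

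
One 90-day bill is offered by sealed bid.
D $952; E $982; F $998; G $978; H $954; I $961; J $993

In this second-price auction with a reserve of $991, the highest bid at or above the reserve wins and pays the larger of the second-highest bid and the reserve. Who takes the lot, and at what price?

F pays $993

Bids ranked: 998 (F) > 993 (J) > 982 (E) > 978 (G) > 961 (I) > 954 (H) > …
F has the top bid at or above the reserve ($998).
Second-highest bid $993 exceeds the reserve $991 → payment $993.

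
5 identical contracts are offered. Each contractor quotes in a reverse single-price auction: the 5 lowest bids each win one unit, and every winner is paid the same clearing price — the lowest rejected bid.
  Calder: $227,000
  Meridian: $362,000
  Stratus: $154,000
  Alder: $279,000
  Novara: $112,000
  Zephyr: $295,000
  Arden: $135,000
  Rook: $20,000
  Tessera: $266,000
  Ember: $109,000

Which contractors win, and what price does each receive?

Ordering the bids: 20,000 (Rook), 109,000 (Ember), 112,000 (Novara), 135,000 (Arden), 154,000 (Stratus), 227,000 (Calder), 266,000 (Tessera), …
The 5 lowest are Rook, Ember, Novara, Arden, Stratus.
Lowest unsuccessful bid: $227,000 → clearing price.

Rook, Ember, Novara, Arden, Stratus; each is paid $227,000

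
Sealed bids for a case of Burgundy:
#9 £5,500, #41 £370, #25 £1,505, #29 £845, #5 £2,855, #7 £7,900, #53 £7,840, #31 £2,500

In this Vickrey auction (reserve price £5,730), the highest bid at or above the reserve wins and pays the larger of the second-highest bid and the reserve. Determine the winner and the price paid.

#7 pays £7,840

Sorting bids: 7,900 (#7) > 7,840 (#53) > 5,500 (#9) > 2,855 (#5) > 2,500 (#31) > 1,505 (#25) > …
#7 has the top bid at or above the reserve (£7,900).
max(second-highest £7,840, reserve £5,730) = £7,840; the reserve does not bind.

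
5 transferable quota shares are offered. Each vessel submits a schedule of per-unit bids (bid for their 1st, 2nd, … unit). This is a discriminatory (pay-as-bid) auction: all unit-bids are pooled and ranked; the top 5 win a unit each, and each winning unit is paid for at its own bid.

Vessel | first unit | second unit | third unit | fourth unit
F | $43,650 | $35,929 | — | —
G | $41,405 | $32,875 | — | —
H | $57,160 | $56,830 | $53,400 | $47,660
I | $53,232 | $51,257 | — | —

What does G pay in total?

G pays $0

Pooled unit-bids ranked (top 5): 57,160 (H-1), 56,830 (H-2), 53,400 (H-3), 53,232 (I-1), 51,257 (I-2)
Next rejected bid: $47,660 (not a price — pay-as-bid).
G wins no units.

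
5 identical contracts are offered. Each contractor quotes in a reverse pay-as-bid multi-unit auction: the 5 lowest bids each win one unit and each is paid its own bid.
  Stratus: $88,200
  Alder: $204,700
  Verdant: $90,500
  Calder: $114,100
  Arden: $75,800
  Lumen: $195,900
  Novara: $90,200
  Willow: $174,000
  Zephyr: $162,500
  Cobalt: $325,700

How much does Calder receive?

Calder is paid $114,100

Sorting: 75,800 (Arden), 88,200 (Stratus), 90,200 (Novara), 90,500 (Verdant), 114,100 (Calder), 162,500 (Zephyr), 174,000 (Willow), …
The 5 lowest are Arden, Stratus, Novara, Verdant, Calder.
Calder wins → own bid $114,100.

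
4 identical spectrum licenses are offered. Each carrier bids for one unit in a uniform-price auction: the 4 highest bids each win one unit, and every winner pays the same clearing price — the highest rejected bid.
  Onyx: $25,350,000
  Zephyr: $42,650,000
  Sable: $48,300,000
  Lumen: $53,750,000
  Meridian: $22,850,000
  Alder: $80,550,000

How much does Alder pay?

Ordering the bids: 80,550,000 (Alder), 53,750,000 (Lumen), 48,300,000 (Sable), 42,650,000 (Zephyr), 25,350,000 (Onyx), 22,850,000 (Meridian)
Top 4: Alder, Lumen, Sable, Zephyr.
Highest unsuccessful bid: $25,350,000 → clearing price.
Alder wins → pays $25,350,000.

Alder pays $25,350,000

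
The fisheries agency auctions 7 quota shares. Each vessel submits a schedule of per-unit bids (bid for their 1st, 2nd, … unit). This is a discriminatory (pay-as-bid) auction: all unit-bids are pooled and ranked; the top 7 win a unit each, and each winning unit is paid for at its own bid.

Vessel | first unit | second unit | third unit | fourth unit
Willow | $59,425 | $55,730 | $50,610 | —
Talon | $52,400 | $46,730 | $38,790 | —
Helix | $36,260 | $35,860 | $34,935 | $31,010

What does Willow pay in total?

Willow pays $165,765

Pooled unit-bids ranked (top 7): 59,425 (Willow-1), 55,730 (Willow-2), 52,400 (Talon-1), 50,610 (Willow-3), 46,730 (Talon-2), 38,790 (Talon-3), 36,260 (Helix-1)
Next rejected bid: $35,860 (not a price — pay-as-bid).
Willow's winning unit-bids: 59,425 + 55,730 + 50,610 = $165,765.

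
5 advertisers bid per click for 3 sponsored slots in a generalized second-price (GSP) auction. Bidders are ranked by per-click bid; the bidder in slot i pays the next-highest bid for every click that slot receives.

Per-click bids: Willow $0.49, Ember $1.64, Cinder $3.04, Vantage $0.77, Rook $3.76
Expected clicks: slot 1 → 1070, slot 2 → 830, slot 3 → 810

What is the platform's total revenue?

Total revenue: $5237.70

Ranked by bid: $3.76 (Rook) > $3.04 (Cinder) > $1.64 (Ember) > $0.77 (Vantage) > …
Slot 1: Rook pays $3.04 × 1070 = $3252.80
Slot 2: Cinder pays $1.64 × 830 = $1361.20
Slot 3: Ember pays $0.77 × 810 = $623.70
Total = $5237.70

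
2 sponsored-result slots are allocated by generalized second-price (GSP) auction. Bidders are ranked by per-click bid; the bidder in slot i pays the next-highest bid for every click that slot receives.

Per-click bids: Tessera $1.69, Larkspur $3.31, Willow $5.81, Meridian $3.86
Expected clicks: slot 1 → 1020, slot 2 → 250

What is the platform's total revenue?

Total revenue: $4764.70

Sorting advertisers: $5.81 (Willow) > $3.86 (Meridian) > $3.31 (Larkspur) > …
Slot 1: Willow pays $3.86 × 1020 = $3937.20
Slot 2: Meridian pays $3.31 × 250 = $827.50
Total = $4764.70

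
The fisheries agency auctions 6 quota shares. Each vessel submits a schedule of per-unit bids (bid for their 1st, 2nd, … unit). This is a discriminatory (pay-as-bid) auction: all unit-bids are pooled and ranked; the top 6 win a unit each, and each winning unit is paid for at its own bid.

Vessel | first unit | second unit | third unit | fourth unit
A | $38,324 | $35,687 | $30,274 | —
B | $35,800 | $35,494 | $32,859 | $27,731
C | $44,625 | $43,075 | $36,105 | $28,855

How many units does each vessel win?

A 2, B 1, C 3

Pooled unit-bids ranked (top 6): 44,625 (C-1), 43,075 (C-2), 38,324 (A-1), 36,105 (C-3), 35,800 (B-1), 35,687 (A-2)
Next rejected bid: $35,494 (not a price — pay-as-bid).
Allocation: A 2, B 1, C 3.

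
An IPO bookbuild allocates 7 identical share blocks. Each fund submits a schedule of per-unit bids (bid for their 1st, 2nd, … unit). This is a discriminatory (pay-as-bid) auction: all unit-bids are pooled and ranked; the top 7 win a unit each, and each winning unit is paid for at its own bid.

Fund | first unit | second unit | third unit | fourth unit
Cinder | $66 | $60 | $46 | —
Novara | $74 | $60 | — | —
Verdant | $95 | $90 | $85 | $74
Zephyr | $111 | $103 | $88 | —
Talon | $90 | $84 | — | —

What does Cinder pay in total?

Merging the schedules and taking the best 7: 111 (Zephyr-1), 103 (Zephyr-2), 95 (Verdant-1), 90 (Verdant-2), 90 (Talon-1), 88 (Zephyr-3), 85 (Verdant-3)
Next rejected bid: $84 (not a price — pay-as-bid).
Cinder wins no units.

Cinder pays $0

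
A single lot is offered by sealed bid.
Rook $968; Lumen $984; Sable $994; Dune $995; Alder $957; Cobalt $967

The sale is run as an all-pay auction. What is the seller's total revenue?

Total revenue: $5,865

Sorting bids: 995 (Dune) > 994 (Sable) > 984 (Lumen) > 968 (Rook) > 967 (Cobalt) > 957 (Alder)
Dune wins with the top bid; all bids are sunk regardless.
Every bidder forfeits their bid regardless of winning.
Revenue = 968 + 984 + 994 + 995 + 957 + 967 = $5,865.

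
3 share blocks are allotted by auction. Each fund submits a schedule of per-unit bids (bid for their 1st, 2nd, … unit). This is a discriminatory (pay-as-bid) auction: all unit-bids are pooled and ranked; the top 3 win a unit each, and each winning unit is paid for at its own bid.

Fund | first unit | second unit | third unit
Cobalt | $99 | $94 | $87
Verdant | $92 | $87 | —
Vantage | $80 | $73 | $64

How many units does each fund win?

Pooled unit-bids ranked (top 3): 99 (Cobalt-1), 94 (Cobalt-2), 92 (Verdant-1)
Next rejected bid: $87 (not a price — pay-as-bid).
Allocation: Cobalt 2, Verdant 1.

Cobalt 2, Verdant 1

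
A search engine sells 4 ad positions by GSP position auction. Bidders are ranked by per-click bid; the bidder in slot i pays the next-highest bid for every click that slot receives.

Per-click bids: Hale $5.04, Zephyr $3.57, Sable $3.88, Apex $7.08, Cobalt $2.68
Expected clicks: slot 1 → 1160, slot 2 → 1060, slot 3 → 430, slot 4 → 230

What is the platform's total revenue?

Ranked by bid: $7.08 (Apex) > $5.04 (Hale) > $3.88 (Sable) > $3.57 (Zephyr) > $2.68 (Cobalt)
Slot 1: Apex pays $5.04 × 1160 = $5846.40
Slot 2: Hale pays $3.88 × 1060 = $4112.80
Slot 3: Sable pays $3.57 × 430 = $1535.10
Slot 4: Zephyr pays $2.68 × 230 = $616.40
Total = $12110.70

Total revenue: $12110.70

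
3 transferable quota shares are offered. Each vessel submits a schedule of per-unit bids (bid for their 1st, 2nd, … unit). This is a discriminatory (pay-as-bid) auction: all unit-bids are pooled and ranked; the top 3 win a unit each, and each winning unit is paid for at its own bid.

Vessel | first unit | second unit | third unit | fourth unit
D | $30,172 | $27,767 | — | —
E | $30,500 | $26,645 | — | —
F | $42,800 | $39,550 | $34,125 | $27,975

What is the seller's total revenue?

All unit-bids, highest first — top 3: 42,800 (F-1), 39,550 (F-2), 34,125 (F-3)
Next rejected bid: $30,500 (not a price — pay-as-bid).
Each winning unit pays its own bid.
Revenue = 42,800 + 39,550 + 34,125 = $116,475.

Total revenue: $116,475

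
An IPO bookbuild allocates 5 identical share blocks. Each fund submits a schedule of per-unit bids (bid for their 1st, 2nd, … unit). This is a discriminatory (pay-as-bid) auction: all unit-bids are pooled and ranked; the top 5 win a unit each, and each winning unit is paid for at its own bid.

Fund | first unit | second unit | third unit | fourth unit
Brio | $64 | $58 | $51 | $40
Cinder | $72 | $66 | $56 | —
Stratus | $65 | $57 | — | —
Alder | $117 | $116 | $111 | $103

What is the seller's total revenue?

Merging the schedules and taking the best 5: 117 (Alder-1), 116 (Alder-2), 111 (Alder-3), 103 (Alder-4), 72 (Cinder-1)
Next rejected bid: $66 (not a price — pay-as-bid).
Each winning unit pays its own bid.
Revenue = 117 + 116 + 111 + 103 + 72 = $519.

Total revenue: $519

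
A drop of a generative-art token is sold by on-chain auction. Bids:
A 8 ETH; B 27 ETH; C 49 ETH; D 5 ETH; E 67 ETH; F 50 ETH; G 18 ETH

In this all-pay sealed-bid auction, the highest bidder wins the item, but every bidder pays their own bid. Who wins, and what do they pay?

E pays 67 ETH

Rule: the highest bidder wins the item, but every bidder pays their own bid.
Bids ranked: 67 (E) > 50 (F) > 49 (C) > 27 (B) > 18 (G) > 8 (A) > …
E is highest and takes the item; every bidder forfeits their bid.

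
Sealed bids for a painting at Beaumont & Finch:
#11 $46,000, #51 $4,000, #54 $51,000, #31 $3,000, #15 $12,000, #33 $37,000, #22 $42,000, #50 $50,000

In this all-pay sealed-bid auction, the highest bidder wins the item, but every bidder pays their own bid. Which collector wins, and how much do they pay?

Rule: the highest bidder wins the item, but every bidder pays their own bid.
Bids in order: 51,000 (#54) > 50,000 (#50) > 46,000 (#11) > 42,000 (#22) > 37,000 (#33) > 12,000 (#15) > …
#54 is highest and takes the item; every bidder forfeits their bid.

#54 pays $51,000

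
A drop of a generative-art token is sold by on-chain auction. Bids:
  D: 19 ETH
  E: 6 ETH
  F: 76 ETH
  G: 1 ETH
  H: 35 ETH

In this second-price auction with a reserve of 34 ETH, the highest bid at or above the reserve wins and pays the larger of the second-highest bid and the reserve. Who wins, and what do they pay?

Second-price auction with a reserve of 34 ETH: the highest bid at or above the reserve wins and pays the larger of the second-highest bid and the reserve.
Bids in order: 76 (F) > 35 (H) > 19 (D) > 6 (E) > 1 (G)
Highest eligible bid: F at 76 ETH.
max(second-highest 35 ETH, reserve 34 ETH) = 35 ETH; the reserve does not bind.

F pays 35 ETH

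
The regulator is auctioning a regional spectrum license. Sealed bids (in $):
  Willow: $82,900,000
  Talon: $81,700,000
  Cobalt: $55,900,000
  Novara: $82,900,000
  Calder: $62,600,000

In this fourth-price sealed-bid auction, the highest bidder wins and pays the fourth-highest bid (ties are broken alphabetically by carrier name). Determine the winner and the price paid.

Novara pays $62,600,000

Bids in order: 82,900,000 (Novara) > 82,900,000 (Willow) > 81,700,000 (Talon) > 62,600,000 (Calder) > 55,900,000 (Cobalt)
Novara and Willow tie at $82,900,000; tie-break gives it to Novara.
Novara is highest; pays the fourth-highest bid, $62,600,000.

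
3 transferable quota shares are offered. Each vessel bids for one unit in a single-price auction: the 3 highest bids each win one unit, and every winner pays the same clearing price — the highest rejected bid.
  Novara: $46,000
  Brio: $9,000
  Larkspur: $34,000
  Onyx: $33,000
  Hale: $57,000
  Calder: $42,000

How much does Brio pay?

Sorting: 57,000 (Hale), 46,000 (Novara), 42,000 (Calder), 34,000 (Larkspur), 33,000 (Onyx), …
Top 3: Hale, Novara, Calder.
Clearing price = highest rejected bid = $34,000.
Brio does not win → pays $0.

Brio pays $0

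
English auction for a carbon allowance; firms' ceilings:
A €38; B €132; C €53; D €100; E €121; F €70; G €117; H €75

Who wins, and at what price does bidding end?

B wins at €121

Sorting limits: 132 (B) > 121 (E) > 117 (G) > 100 (D) > 75 (H) > 70 (F) > …
Once the price passes €121, only B is left; the hammer falls at E's limit of €121.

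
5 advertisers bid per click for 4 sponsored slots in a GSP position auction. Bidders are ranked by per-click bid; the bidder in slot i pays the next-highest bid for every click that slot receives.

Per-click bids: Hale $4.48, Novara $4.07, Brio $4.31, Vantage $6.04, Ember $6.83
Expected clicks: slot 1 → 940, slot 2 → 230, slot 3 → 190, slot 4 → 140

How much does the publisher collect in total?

Sorting advertisers: $6.83 (Ember) > $6.04 (Vantage) > $4.48 (Hale) > $4.31 (Brio) > $4.07 (Novara)
Slot 1: Ember pays $6.04 × 940 = $5677.60
Slot 2: Vantage pays $4.48 × 230 = $1030.40
Slot 3: Hale pays $4.31 × 190 = $818.90
Slot 4: Brio pays $4.07 × 140 = $569.80
Total = $8096.70

Total revenue: $8096.70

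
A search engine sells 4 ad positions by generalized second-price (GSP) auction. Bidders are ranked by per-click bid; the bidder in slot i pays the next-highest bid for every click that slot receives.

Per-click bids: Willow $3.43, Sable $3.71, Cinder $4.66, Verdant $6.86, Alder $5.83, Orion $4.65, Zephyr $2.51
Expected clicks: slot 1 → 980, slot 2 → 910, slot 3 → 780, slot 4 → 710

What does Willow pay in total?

Ranked by bid: $6.86 (Verdant) > $5.83 (Alder) > $4.66 (Cinder) > $4.65 (Orion) > $3.71 (Sable) > …
Willow ranks below slot 4 → no slot, pays nothing.

Willow pays $0.00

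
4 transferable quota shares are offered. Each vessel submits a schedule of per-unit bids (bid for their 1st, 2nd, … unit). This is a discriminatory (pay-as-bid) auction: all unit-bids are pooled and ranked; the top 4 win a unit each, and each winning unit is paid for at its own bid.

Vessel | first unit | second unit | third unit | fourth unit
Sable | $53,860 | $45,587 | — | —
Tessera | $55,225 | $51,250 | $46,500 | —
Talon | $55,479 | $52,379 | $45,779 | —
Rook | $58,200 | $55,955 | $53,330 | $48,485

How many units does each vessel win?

All unit-bids, highest first — top 4: 58,200 (Rook-1), 55,955 (Rook-2), 55,479 (Talon-1), 55,225 (Tessera-1)
Next rejected bid: $53,860 (not a price — pay-as-bid).
Allocation: Rook 2, Talon 1, Tessera 1.

Rook 2, Talon 1, Tessera 1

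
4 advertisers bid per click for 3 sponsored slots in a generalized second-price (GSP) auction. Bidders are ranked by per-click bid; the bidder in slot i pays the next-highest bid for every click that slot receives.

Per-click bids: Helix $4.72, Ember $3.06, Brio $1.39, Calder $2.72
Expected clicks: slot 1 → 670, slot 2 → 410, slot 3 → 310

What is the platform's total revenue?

Total revenue: $3596.30

Sorting advertisers: $4.72 (Helix) > $3.06 (Ember) > $2.72 (Calder) > $1.39 (Brio)
Slot 1: Helix pays $3.06 × 670 = $2050.20
Slot 2: Ember pays $2.72 × 410 = $1115.20
Slot 3: Calder pays $1.39 × 310 = $430.90
Total = $3596.30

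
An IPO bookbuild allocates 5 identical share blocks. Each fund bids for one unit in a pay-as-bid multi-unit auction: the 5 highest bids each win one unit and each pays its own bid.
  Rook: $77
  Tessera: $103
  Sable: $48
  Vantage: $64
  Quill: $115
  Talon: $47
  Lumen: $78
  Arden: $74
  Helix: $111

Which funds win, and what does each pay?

Quill $115, Helix $111, Tessera $103, Lumen $78, Rook $77

Bids ranked high→low: 115 (Quill), 111 (Helix), 103 (Tessera), 78 (Lumen), 77 (Rook), 74 (Arden), 64 (Vantage), …
Top 5: Quill, Helix, Tessera, Lumen, Rook.
Each winner pays its own bid: Quill $115, Helix $111, Tessera $103, Lumen $78, Rook $77.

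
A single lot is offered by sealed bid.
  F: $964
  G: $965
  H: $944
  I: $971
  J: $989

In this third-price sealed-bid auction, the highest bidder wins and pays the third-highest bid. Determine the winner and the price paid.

Rule: the highest bidder wins and pays the third-highest bid.
Bids ranked: 989 (J) > 971 (I) > 965 (G) > 964 (F) > 944 (H)
J wins; payment is bid #3 in the ranking = $965.

J pays $965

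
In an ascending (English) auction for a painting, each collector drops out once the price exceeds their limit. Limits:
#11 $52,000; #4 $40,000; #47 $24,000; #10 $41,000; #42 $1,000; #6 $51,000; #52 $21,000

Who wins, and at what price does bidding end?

#11 wins at $51,000

Rule: the price rises until one bidder remains; the winner pays the price at which the last rival dropped out.
Limits in order: 52,000 (#11) > 51,000 (#6) > 41,000 (#10) > 40,000 (#4) > 24,000 (#47) > 21,000 (#52) > …
Once the price passes $51,000, only #11 is left; the hammer falls at #6's limit of $51,000.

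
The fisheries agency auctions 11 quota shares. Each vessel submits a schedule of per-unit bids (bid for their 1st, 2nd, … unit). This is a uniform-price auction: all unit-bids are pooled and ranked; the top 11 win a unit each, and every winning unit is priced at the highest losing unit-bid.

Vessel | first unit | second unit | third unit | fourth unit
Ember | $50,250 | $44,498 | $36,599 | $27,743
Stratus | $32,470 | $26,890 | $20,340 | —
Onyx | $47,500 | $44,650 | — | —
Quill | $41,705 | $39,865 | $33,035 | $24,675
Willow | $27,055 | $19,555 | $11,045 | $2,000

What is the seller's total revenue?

Pooled unit-bids ranked (top 11): 50,250 (Ember-1), 47,500 (Onyx-1), 44,650 (Onyx-2), 44,498 (Ember-2), 41,705 (Quill-1), 39,865 (Quill-2), 36,599 (Ember-3), 33,035 (Quill-3), 32,470 (Stratus-1), 27,743 (Ember-4), 27,055 (Willow-1)
The (k+1)-th unit-bid is $26,890.
Allocation: Ember 4, Onyx 2, Quill 3, Stratus 1, Willow 1. Every unit priced at $26,890.
Revenue = 11 × 26,890 = $295,790.

Total revenue: $295,790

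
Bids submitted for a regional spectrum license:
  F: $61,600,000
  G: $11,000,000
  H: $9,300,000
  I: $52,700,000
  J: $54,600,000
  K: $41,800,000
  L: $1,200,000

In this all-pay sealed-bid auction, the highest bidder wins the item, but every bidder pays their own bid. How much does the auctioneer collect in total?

Total revenue: $232,200,000

Rule: the highest bidder wins the item, but every bidder pays their own bid.
Sorting bids: 61,600,000 (F) > 54,600,000 (J) > 52,700,000 (I) > 41,800,000 (K) > 11,000,000 (G) > 9,300,000 (H) > …
Every bidder forfeits their bid regardless of winning.
Revenue = 61,600,000 + 11,000,000 + 9,300,000 + 52,700,000 + 54,600,000 + 41,800,000 + 1,200,000 = $232,200,000.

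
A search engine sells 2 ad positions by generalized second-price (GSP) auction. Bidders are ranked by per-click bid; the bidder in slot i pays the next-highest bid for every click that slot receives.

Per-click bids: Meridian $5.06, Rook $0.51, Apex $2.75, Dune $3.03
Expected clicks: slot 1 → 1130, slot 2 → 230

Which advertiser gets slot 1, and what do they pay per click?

Meridian; $3.03 per click

Sorting advertisers: $5.06 (Meridian) > $3.03 (Dune) > $2.75 (Apex) > …
Slot 1 goes to the first-ranked bidder, Meridian, who pays the next bid down: $3.03/click.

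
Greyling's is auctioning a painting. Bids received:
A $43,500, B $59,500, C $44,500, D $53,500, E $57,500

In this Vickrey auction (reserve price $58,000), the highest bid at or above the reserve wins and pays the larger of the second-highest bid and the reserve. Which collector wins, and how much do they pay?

Rule: the highest bid at or above the reserve wins and pays the larger of the second-highest bid and the reserve.
Bids in order: 59,500 (B) > 57,500 (E) > 53,500 (D) > 44,500 (C) > 43,500 (A)
Highest eligible bid: B at $59,500.
max(second-highest $57,500, reserve $58,000) = $58,000.

B pays $58,000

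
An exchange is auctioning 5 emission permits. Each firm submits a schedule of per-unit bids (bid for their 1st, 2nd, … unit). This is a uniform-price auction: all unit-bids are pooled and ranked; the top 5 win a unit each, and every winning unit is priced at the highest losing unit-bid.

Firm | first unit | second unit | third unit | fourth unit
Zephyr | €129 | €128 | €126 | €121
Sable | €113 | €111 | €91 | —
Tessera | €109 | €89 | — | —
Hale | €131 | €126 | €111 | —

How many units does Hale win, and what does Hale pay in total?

Merging the schedules and taking the best 5: 131 (Hale-1), 129 (Zephyr-1), 128 (Zephyr-2), 126 (Zephyr-3), 126 (Hale-2)
Highest rejected unit-bid = €121.
Hale wins 2 unit(s) at €121 each.

Hale: 2 units, pays €242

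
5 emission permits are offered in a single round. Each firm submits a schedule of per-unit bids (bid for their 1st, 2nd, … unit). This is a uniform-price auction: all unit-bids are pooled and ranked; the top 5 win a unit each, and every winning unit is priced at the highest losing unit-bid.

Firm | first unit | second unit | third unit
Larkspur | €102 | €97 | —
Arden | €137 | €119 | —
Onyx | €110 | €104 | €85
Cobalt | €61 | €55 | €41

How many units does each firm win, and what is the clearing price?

Pooled unit-bids ranked (top 5): 137 (Arden-1), 119 (Arden-2), 110 (Onyx-1), 104 (Onyx-2), 102 (Larkspur-1)
The (k+1)-th unit-bid is €97.
Allocation: Arden 2, Larkspur 1, Onyx 2.

Arden 2, Larkspur 1, Onyx 2; clearing price €97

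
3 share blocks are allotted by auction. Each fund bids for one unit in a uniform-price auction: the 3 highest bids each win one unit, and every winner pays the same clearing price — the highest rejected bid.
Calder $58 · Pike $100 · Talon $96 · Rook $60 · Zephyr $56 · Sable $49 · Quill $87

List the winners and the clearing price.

Pike, Talon, Quill; each pays $60

Sorting: 100 (Pike), 96 (Talon), 87 (Quill), 60 (Rook), 58 (Calder), …
The 3 highest are Pike, Talon, Quill.
Highest unsuccessful bid: $60 → clearing price.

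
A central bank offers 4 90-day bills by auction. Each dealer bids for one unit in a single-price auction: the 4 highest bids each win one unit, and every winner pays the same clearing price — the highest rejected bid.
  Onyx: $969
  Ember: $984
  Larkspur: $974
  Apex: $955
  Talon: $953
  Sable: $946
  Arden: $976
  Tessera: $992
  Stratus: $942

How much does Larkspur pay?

Larkspur pays $969

Sorting: 992 (Tessera), 984 (Ember), 976 (Arden), 974 (Larkspur), 969 (Onyx), 955 (Apex), …
The 4 highest are Tessera, Ember, Arden, Larkspur.
First losing bid is Onyx's $969, which sets the uniform price.
Larkspur wins → pays $969.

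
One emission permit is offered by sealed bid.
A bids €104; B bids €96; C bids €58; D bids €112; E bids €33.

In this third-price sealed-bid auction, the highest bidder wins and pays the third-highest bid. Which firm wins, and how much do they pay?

D pays €96

Bids in order: 112 (D) > 104 (A) > 96 (B) > 58 (C) > 33 (E)
D wins; payment is bid #3 in the ranking = €96.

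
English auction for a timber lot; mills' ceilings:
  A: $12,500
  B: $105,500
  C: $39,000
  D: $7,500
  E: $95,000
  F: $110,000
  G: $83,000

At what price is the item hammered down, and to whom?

Limits in order: 110,000 (F) > 105,500 (B) > 95,000 (E) > 83,000 (G) > 39,000 (C) > 12,500 (A) > …
Once the price passes $105,500, only F is left; the hammer falls at B's limit of $105,500.

F wins at $105,500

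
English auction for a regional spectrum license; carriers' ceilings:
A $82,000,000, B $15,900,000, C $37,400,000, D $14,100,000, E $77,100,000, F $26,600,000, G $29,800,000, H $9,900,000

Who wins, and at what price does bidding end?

Limits ranked: 82,000,000 (A) > 77,100,000 (E) > 37,400,000 (C) > 29,800,000 (G) > 26,600,000 (F) > 15,900,000 (B) > …
Once the price passes $77,100,000, only A is left; the hammer falls at E's limit of $77,100,000.

A wins at $77,100,000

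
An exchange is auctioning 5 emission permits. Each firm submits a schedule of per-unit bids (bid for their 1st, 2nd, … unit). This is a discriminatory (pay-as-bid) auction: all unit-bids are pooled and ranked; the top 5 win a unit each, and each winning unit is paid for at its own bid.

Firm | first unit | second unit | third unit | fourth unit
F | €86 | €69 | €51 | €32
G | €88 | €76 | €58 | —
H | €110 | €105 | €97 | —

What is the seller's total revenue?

All unit-bids, highest first — top 5: 110 (H-1), 105 (H-2), 97 (H-3), 88 (G-1), 86 (F-1)
Next rejected bid: €76 (not a price — pay-as-bid).
Each winning unit pays its own bid.
Revenue = 110 + 105 + 97 + 88 + 86 = €486.

Total revenue: €486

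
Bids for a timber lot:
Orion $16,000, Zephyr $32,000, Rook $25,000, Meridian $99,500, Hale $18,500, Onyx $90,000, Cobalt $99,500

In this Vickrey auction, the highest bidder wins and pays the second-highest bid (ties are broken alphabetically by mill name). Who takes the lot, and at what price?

Sorting bids: 99,500 (Cobalt) > 99,500 (Meridian) > 90,000 (Onyx) > 32,000 (Zephyr) > 25,000 (Rook) > 18,500 (Hale) > …
Tie at $99,500 → Cobalt wins by tie-break.
Cobalt wins with the highest bid; price is set by the runner-up at $99,500.

Cobalt pays $99,500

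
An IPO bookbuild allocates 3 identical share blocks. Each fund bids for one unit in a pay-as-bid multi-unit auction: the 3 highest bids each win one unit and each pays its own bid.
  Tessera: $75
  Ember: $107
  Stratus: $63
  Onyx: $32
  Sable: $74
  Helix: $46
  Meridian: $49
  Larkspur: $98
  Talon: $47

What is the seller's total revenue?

Ordering the bids: 107 (Ember), 98 (Larkspur), 75 (Tessera), 74 (Sable), 63 (Stratus), …
The 3 highest are Ember, Larkspur, Tessera.
Total revenue = 107 + 98 + 75 = $280.

Total revenue: $280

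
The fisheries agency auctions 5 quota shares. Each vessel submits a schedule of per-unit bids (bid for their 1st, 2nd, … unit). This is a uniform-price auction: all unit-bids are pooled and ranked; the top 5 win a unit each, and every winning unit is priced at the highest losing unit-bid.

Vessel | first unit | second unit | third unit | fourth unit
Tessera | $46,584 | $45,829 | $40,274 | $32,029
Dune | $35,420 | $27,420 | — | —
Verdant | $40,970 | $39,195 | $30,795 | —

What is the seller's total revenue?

Total revenue: $177,100

Merging the schedules and taking the best 5: 46,584 (Tessera-1), 45,829 (Tessera-2), 40,970 (Verdant-1), 40,274 (Tessera-3), 39,195 (Verdant-2)
First bid not allocated: $35,420.
Allocation: Tessera 3, Verdant 2. Every unit priced at $35,420.
Revenue = 5 × 35,420 = $177,100.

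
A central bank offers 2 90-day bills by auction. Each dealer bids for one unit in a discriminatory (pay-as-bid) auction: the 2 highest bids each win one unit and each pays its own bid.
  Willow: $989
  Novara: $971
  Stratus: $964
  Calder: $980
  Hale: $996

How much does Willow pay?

Willow pays $989

Sorting: 996 (Hale), 989 (Willow), 980 (Calder), 971 (Novara), …
Top 2: Hale, Willow.
Willow wins → own bid $989.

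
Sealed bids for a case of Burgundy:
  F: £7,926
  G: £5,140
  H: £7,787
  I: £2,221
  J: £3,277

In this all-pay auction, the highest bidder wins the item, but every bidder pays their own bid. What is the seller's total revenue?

Total revenue: £26,351

All-pay auction: the highest bidder wins the item, but every bidder pays their own bid.
Bids ranked: 7,926 (F) > 7,787 (H) > 5,140 (G) > 3,277 (J) > 2,221 (I)
F wins with the top bid; all bids are sunk regardless.
Every bidder forfeits their bid regardless of winning.
Revenue = 7,926 + 5,140 + 7,787 + 2,221 + 3,277 = £26,351.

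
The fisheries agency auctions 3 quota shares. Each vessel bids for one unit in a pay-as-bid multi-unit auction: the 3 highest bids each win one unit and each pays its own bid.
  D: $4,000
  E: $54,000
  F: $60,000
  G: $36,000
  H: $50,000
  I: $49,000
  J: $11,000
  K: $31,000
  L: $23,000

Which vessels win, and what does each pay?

Bids ranked high→low: 60,000 (F), 54,000 (E), 50,000 (H), 49,000 (I), 36,000 (G), …
Top 3: F, E, H.
Each winner pays its own bid: F $60,000, E $54,000, H $50,000.

F $60,000, E $54,000, H $50,000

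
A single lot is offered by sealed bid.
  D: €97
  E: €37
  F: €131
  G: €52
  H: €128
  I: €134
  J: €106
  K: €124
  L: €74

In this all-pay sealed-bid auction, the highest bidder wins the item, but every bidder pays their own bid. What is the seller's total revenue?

All-pay sealed-bid auction: the highest bidder wins the item, but every bidder pays their own bid.
Sorting bids: 134 (I) > 131 (F) > 128 (H) > 124 (K) > 106 (J) > 97 (D) > …
Every bidder forfeits their bid regardless of winning.
Revenue = 97 + 37 + 131 + 52 + 128 + 134 + 106 + 124 + 74 = €883.

Total revenue: €883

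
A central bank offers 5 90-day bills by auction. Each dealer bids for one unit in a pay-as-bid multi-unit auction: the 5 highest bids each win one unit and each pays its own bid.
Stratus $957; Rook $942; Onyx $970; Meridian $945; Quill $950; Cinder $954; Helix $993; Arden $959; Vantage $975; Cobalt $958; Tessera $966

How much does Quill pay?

Bids ranked high→low: 993 (Helix), 975 (Vantage), 970 (Onyx), 966 (Tessera), 959 (Arden), 958 (Cobalt), 957 (Stratus), …
Top 5: Helix, Vantage, Onyx, Tessera, Arden.
Quill does not win → $0.

Quill pays $0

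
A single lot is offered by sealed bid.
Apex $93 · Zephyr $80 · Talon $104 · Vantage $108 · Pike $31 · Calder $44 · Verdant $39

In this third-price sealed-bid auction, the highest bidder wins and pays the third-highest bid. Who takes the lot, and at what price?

Vantage pays $93

Third-price sealed-bid auction: the highest bidder wins and pays the third-highest bid.
Sorting bids: 108 (Vantage) > 104 (Talon) > 93 (Apex) > 80 (Zephyr) > 44 (Calder) > 39 (Verdant) > …
Vantage wins; payment is bid #3 in the ranking = $93.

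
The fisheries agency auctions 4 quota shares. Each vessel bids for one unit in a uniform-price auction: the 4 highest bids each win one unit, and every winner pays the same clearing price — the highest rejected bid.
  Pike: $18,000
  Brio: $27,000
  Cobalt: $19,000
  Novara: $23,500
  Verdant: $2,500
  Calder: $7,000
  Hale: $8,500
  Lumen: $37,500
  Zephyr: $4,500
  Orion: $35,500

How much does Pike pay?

Ordering the bids: 37,500 (Lumen), 35,500 (Orion), 27,000 (Brio), 23,500 (Novara), 19,000 (Cobalt), 18,000 (Pike), …
Winners (4 units): Lumen, Orion, Brio, Novara.
First losing bid is Cobalt's $19,000, which sets the uniform price.
Pike does not win → pays $0.

Pike pays $0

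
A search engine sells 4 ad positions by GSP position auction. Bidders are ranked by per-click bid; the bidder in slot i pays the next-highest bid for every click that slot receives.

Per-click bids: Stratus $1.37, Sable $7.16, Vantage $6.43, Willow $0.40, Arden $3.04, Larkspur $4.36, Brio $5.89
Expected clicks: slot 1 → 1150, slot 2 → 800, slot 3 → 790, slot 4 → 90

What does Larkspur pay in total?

Larkspur pays $273.60

Per-click bids in order: $7.16 (Sable) > $6.43 (Vantage) > $5.89 (Brio) > $4.36 (Larkspur) > $3.04 (Arden) > …
Larkspur holds slot 4 → pays next bid $3.04 × 90 clicks = $273.60.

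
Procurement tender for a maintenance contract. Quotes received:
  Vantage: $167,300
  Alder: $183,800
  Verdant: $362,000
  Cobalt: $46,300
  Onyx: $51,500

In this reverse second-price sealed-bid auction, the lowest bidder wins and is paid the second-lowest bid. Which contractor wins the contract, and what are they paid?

Rule: the lowest bidder wins and is paid the second-lowest bid.
Sorting bids: 46,300 (Cobalt) < 51,500 (Onyx) < 167,300 (Vantage) < 183,800 (Alder) < 362,000 (Verdant)
Cobalt wins with the lowest bid; price is set by the runner-up at $51,500.

Cobalt is paid $51,500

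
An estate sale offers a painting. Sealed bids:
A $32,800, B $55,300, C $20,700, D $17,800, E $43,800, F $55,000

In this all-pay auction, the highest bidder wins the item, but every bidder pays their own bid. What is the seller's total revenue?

Total revenue: $225,400

Bids in order: 55,300 (B) > 55,000 (F) > 43,800 (E) > 32,800 (A) > 20,700 (C) > 17,800 (D)
B wins with the top bid; all bids are sunk regardless.
Every bidder forfeits their bid regardless of winning.
Revenue = 32,800 + 55,300 + 20,700 + 17,800 + 43,800 + 55,000 = $225,400.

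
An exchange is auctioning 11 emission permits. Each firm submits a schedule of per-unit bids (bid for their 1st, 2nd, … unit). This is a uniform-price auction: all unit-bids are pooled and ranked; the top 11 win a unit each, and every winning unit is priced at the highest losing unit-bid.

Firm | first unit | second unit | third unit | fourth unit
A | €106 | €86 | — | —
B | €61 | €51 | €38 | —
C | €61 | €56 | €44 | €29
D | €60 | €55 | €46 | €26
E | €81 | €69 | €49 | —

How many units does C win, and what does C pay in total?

Merging the schedules and taking the best 11: 106 (A-1), 86 (A-2), 81 (E-1), 69 (E-2), 61 (B-1), 61 (C-1), 60 (D-1), 56 (C-2), 55 (D-2), 51 (B-2), 49 (E-3)
Highest rejected unit-bid = €46.
C wins 2 unit(s) at €46 each.

C: 2 units, pays €92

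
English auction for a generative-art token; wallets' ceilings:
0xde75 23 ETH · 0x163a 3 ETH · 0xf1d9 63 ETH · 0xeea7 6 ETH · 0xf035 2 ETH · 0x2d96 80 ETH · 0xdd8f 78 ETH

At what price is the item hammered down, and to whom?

0x2d96 wins at 78 ETH

Sorting limits: 80 (0x2d96) > 78 (0xdd8f) > 63 (0xf1d9) > 23 (0xde75) > 6 (0xeea7) > 3 (0x163a) > …
Bidding ends when 0xdd8f exits at 78 ETH; 0x2d96 takes it.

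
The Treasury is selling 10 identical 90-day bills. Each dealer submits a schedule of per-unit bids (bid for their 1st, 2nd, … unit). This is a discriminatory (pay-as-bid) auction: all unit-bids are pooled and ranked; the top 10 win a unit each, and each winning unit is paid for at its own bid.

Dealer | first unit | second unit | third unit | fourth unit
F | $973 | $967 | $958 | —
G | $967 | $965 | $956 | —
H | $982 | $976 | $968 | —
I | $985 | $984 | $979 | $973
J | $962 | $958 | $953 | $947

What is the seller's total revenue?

Total revenue: $9,754

Pooled unit-bids ranked (top 10): 985 (I-1), 984 (I-2), 982 (H-1), 979 (I-3), 976 (H-2), 973 (F-1), 973 (I-4), 968 (H-3), 967 (F-2), 967 (G-1)
Next rejected bid: $965 (not a price — pay-as-bid).
Each winning unit pays its own bid.
Revenue = 985 + 984 + 982 + 979 + 976 + 973 + 973 + 968 + 967 + 967 = $9,754.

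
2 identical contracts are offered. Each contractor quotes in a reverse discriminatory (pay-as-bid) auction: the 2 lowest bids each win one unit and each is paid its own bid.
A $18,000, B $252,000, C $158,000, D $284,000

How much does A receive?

Ordering the bids: 18,000 (A), 158,000 (C), 252,000 (B), 284,000 (D)
The 2 lowest are A, C.
A wins → own bid $18,000.

A is paid $18,000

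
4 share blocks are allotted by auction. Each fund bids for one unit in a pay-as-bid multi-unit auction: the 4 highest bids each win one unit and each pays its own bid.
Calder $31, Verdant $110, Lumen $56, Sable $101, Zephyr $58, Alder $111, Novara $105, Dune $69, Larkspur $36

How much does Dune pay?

Dune pays $0

Sorting: 111 (Alder), 110 (Verdant), 105 (Novara), 101 (Sable), 69 (Dune), 58 (Zephyr), …
Winners (4 units): Alder, Verdant, Novara, Sable.
Dune does not win → $0.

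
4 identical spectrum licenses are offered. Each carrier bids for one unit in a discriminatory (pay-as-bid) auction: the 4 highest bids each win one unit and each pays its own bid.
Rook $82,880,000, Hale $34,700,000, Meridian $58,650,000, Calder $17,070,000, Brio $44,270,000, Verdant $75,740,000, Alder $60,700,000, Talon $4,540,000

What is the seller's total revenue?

Total revenue: $277,970,000

Sorting: 82,880,000 (Rook), 75,740,000 (Verdant), 60,700,000 (Alder), 58,650,000 (Meridian), 44,270,000 (Brio), 34,700,000 (Hale), …
Top 4: Rook, Verdant, Alder, Meridian.
Total revenue = 82,880,000 + 75,740,000 + 60,700,000 + 58,650,000 = $277,970,000.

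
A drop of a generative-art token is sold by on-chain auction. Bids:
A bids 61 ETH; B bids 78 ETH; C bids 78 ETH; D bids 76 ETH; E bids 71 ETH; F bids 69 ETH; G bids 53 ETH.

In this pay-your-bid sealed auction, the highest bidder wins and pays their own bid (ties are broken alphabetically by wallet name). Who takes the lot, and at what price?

Rule: the highest bidder wins and pays their own bid.
Sorting bids: 78 (B) > 78 (C) > 76 (D) > 71 (E) > 69 (F) > 61 (A) > …
B and C tie at 78 ETH; tie-break gives it to B.
B is highest → pays own bid, 78 ETH.

B pays 78 ETH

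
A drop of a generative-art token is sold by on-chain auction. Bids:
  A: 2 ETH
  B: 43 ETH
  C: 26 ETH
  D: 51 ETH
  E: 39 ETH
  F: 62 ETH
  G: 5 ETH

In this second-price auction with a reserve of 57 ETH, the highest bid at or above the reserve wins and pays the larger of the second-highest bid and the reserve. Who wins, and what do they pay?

F pays 57 ETH

Second-price auction with a reserve of 57 ETH: the highest bid at or above the reserve wins and pays the larger of the second-highest bid and the reserve.
Sorting bids: 62 (F) > 51 (D) > 43 (B) > 39 (E) > 26 (C) > 5 (G) > …
Highest eligible bid: F at 62 ETH.
max(second-highest 51 ETH, reserve 57 ETH) = 57 ETH.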